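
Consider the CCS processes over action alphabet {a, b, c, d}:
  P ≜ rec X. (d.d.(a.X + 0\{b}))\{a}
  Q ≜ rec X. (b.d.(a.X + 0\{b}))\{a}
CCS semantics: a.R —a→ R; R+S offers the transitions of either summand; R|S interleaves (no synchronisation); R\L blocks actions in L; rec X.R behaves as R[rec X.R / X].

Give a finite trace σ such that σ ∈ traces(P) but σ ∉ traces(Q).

d

Reachable graph of P (3 states):
  u0 = rec X. (d.d.(a.X + 0\{b}))\{a} :: ··d··> u1
  u1 = (d.(a.(rec X. (d.d.(a.X + 0\{b}))\{a}) + 0\{b}))\{a} :: ··d··> u2
  u2 = (a.(rec X. (d.d.(a.X + 0\{b}))\{a}) + 0\{b})\{a} :: (no moves)
Reachable graph of Q (3 states):
  v0 = rec X. (b.d.(a.X + 0\{b}))\{a} :: ··b··> v1
  v1 = (d.(a.(rec X. (b.d.(a.X + 0\{b}))\{a}) + 0\{b}))\{a} :: ··d··> v2
  v2 = (a.(rec X. (b.d.(a.X + 0\{b}))\{a}) + 0\{b})\{a} :: (no moves)
Run σ = ⟨d⟩ on P: start {u0}
  step 1 (d): {u1}
  — P admits the full trace.
Run σ = ⟨d⟩ on Q: start {v0}
  step 1 (d): no successor for Q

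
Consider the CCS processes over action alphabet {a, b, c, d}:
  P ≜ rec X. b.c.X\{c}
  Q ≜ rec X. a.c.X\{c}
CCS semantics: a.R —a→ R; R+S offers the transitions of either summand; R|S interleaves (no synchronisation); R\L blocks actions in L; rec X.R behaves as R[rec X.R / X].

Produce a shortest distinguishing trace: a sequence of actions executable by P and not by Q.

LTS(P): 4 reachable states
  p0 = rec X. b.c.X\{c} | =b=> p1
  p1 = c.(rec X. b.c.X\{c})\{c} | =c=> p2
  p2 = (rec X. b.c.X\{c})\{c} | =b=> p3
  p3 = (c.(rec X. b.c.X\{c})\{c})\{c} | ·
LTS(Q): 4 reachable states
  q0 = rec X. a.c.X\{c} | =a=> q1
  q1 = c.(rec X. a.c.X\{c})\{c} | =c=> q2
  q2 = (rec X. a.c.X\{c})\{c} | =a=> q3
  q3 = (c.(rec X. a.c.X\{c})\{c})\{c} | ·
Trace ⟨b⟩ through P, begin at {p0}:
  step 1 (b): {p1}
  — P admits the full trace.
Trace ⟨b⟩ through Q, begin at {q0}:
  step 1 (b): no successor for Q

b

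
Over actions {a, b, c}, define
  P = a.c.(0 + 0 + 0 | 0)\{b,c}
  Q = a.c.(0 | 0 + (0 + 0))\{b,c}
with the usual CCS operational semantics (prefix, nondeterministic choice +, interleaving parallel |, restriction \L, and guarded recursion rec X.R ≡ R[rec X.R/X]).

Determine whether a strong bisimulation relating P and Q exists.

YES

LTS(P): 3 reachable states
  m0 = a.c.(0 + 0 + 0 | 0)\{b,c} | =a=> m1
  m1 = c.(0 + 0 + 0 | 0)\{b,c} | =c=> m2
  m2 = (0 + 0 + 0 | 0)\{b,c} | (no moves)
LTS(Q): 3 reachable states
  n0 = a.c.(0 | 0 + (0 + 0))\{b,c} | =a=> n1
  n1 = c.(0 | 0 + (0 + 0))\{b,c} | =c=> n2
  n2 = (0 | 0 + (0 + 0))\{b,c} | (no moves)
Bisimilarity quotient blocks:
  B0 = {m0, n0}
  B1 = {m1, n1}
  B2 = {m2, n2}
m0 ∈ B0, n0 ∈ B0 → same block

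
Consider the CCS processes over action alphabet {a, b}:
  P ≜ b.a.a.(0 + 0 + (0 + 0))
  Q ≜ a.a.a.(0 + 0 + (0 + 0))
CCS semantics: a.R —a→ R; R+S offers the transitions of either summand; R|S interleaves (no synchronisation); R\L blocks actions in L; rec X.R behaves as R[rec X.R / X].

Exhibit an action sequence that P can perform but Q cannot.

LTS(P): 4 reachable states
  u0 = b.a.a.(0 + 0 + (0 + 0)) :: =b=> u1
  u1 = a.a.(0 + 0 + (0 + 0)) :: =a=> u2
  u2 = a.(0 + 0 + (0 + 0)) :: =a=> u3
  u3 = 0 + 0 + (0 + 0) :: ∅
LTS(Q): 4 reachable states
  v0 = a.a.a.(0 + 0 + (0 + 0)) :: =a=> v1
  v1 = a.a.(0 + 0 + (0 + 0)) :: =a=> v2
  v2 = a.(0 + 0 + (0 + 0)) :: =a=> v3
  v3 = 0 + 0 + (0 + 0) :: ∅
Executing b from P (initial set {u0}):
  after b @ step 1: {u1}
  ✓ P
Executing b from Q (initial set {v0}):
  after b @ step 1: no successor for Q

b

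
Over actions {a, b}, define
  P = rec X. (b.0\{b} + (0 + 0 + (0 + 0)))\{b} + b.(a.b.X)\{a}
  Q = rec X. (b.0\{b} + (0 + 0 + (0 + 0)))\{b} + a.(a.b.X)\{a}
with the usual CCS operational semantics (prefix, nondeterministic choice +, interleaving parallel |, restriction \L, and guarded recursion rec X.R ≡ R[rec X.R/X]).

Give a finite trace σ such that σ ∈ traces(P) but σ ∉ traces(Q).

LTS(P): 2 reachable states
  u0 = rec X. (b.0\{b} + (0 + 0 + (0 + 0)))\{b} + b.(a.b.X)\{a} ⊢ =b=> u1
  u1 = (a.b.(rec X. (b.0\{b} + (0 + 0 + (0 + 0)))\{b} + b.(a.b.X)\{a}))\{a} ⊢ ·
LTS(Q): 2 reachable states
  v0 = rec X. (b.0\{b} + (0 + 0 + (0 + 0)))\{b} + a.(a.b.X)\{a} ⊢ =a=> v1
  v1 = (a.b.(rec X. (b.0\{b} + (0 + 0 + (0 + 0)))\{b} + a.(a.b.X)\{a}))\{a} ⊢ ·
Run σ = ⟨b⟩ on P: start {u0}
  after b @ step 1: {u1}
  P completes σ.
Run σ = ⟨b⟩ on Q: start {v0}
  after b @ step 1: ∅ (Q stuck)

b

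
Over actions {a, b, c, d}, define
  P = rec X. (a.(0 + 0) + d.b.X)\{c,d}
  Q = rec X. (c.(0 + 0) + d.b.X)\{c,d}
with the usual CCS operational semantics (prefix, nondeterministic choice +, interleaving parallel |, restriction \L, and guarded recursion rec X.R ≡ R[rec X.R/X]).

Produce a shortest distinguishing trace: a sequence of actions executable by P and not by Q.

a

P's transition system — 2 states:
  s0 = rec X. (a.(0 + 0) + d.b.X)\{c,d} → -a-> s1
  s1 = (0 + 0)\{c,d} → ·
Q's transition system — 1 states:
  t0 = rec X. (c.(0 + 0) + d.b.X)\{c,d} → ·
Executing a from P (initial set {s0}):
  after a @ step 1: {s1}
  ✓ P
Executing a from Q (initial set {t0}):
  after a @ step 1: ∅ (Q stuck)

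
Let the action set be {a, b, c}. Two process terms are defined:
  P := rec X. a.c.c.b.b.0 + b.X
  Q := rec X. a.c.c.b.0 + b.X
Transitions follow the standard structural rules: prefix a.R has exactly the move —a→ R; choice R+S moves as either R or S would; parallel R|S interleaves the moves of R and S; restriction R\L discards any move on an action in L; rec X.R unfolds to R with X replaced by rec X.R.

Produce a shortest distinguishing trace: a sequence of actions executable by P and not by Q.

accbb

LTS(P): 6 reachable states
  p0 = rec X. a.c.c.b.b.0 + b.X → ··a··> p1, ··b··> p0
  p1 = c.c.b.b.0 → ··c··> p2
  p2 = c.b.b.0 → ··c··> p3
  p3 = b.b.0 → ··b··> p4
  p4 = b.0 → ··b··> p5
  p5 = 0 → ∅
LTS(Q): 5 reachable states
  q0 = rec X. a.c.c.b.0 + b.X → ··a··> q1, ··b··> q0
  q1 = c.c.b.0 → ··c··> q2
  q2 = c.b.0 → ··c··> q3
  q3 = b.0 → ··b··> q4
  q4 = 0 → ∅
Trace ⟨accbb⟩ through P, begin at {p0}:
  after a @ step 1: {p1}
  after c @ step 2: {p2}
  after c @ step 3: {p3}
  after b @ step 4: {p4}
  after b @ step 5: {p5}
  P completes σ.
Trace ⟨accbb⟩ through Q, begin at {q0}:
  after a @ step 1: {q1}
  after c @ step 2: {q2}
  after c @ step 3: {q3}
  after b @ step 4: {q4}
  after b @ step 5: no successor for Q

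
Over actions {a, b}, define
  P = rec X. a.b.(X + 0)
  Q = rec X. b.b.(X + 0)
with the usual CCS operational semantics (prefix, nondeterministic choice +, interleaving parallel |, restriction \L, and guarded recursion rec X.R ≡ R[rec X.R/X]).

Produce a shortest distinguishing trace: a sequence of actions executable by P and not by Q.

a

LTS(P): 3 reachable states
  s0 = rec X. a.b.(X + 0) ⊢ —a→ s1
  s1 = b.((rec X. a.b.(X + 0)) + 0) ⊢ —b→ s2
  s2 = (rec X. a.b.(X + 0)) + 0 ⊢ —a→ s1
LTS(Q): 3 reachable states
  t0 = rec X. b.b.(X + 0) ⊢ —b→ t1
  t1 = b.((rec X. b.b.(X + 0)) + 0) ⊢ —b→ t2
  t2 = (rec X. b.b.(X + 0)) + 0 ⊢ —b→ t1
Run σ = ⟨a⟩ on P: start {s0}
  [1] a ⇒ {s1}
  P completes σ.
Run σ = ⟨a⟩ on Q: start {t0}
  [1] a ⇒ ∅  — Q cannot continue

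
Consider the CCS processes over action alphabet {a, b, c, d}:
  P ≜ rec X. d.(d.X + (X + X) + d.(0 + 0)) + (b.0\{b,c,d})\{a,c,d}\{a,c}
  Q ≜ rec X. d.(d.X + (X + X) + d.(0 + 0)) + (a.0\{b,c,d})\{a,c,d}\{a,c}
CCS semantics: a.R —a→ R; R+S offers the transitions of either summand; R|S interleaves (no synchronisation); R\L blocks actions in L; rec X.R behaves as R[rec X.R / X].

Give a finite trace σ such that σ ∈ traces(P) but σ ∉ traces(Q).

Reachable graph of P (4 states):
  s0 = rec X. d.(d.X + (X + X) + d.(0 + 0)) + (b.0\{b,c,d})\{a,c,d}\{a,c} | =b=> s1, =d=> s2
  s1 = 0\{b,c,d}\{a,c,d}\{a,c} | deadlocked
  s2 = d.(rec X. d.(d.X + (X + X) + d.(0 + 0)) + (b.0\{b,c,d})\{a,c,d}\{a,c}) + ((rec X. d.(d.X + (X + X) + d.(0 + 0)) + (b.0\{b,c,d})\{a,c,d}\{a,c}) + (rec X. d.(d.X + (X + X) + d.(0 + 0)) + (b.0\{b,c,d})\{a,c,d}\{a,c})) + d.(0 + 0) | =b=> s1, =d=> s0, =d=> s2, =d=> s3
  s3 = 0 + 0 | deadlocked
Reachable graph of Q (3 states):
  t0 = rec X. d.(d.X + (X + X) + d.(0 + 0)) + (a.0\{b,c,d})\{a,c,d}\{a,c} | =d=> t1
  t1 = d.(rec X. d.(d.X + (X + X) + d.(0 + 0)) + (a.0\{b,c,d})\{a,c,d}\{a,c}) + ((rec X. d.(d.X + (X + X) + d.(0 + 0)) + (a.0\{b,c,d})\{a,c,d}\{a,c}) + (rec X. d.(d.X + (X + X) + d.(0 + 0)) + (a.0\{b,c,d})\{a,c,d}\{a,c})) + d.(0 + 0) | =d=> t0, =d=> t1, =d=> t2
  t2 = 0 + 0 | deadlocked
Run σ = ⟨b⟩ on P: start {s0}
  step 1 (b): {s1}
  P completes σ.
Run σ = ⟨b⟩ on Q: start {t0}
  step 1 (b): no successor for Q

b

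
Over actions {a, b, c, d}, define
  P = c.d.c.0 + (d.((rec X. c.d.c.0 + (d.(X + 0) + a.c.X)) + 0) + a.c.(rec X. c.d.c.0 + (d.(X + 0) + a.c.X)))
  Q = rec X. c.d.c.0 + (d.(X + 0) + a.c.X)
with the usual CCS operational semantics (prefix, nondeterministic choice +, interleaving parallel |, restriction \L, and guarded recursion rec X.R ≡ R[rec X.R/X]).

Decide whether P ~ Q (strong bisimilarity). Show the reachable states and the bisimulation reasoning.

bisimilar

Reachable graph of P (7 states):
  p0 = c.d.c.0 + (d.((rec X. c.d.c.0 + (d.(X + 0) + a.c.X)) + 0) + a.c.(rec X. c.d.c.0 + (d.(X + 0) + a.c.X))) :: =a=> p1, =c=> p2, =d=> p3
  p1 = c.(rec X. c.d.c.0 + (d.(X + 0) + a.c.X)) :: =c=> p4
  p2 = d.c.0 :: =d=> p5
  p3 = (rec X. c.d.c.0 + (d.(X + 0) + a.c.X)) + 0 :: =a=> p1, =c=> p2, =d=> p3
  p4 = rec X. c.d.c.0 + (d.(X + 0) + a.c.X) :: =a=> p1, =c=> p2, =d=> p3
  p5 = c.0 :: =c=> p6
  p6 = 0 :: ·
Reachable graph of Q (6 states):
  q0 = rec X. c.d.c.0 + (d.(X + 0) + a.c.X) :: =a=> q1, =c=> q2, =d=> q3
  q1 = c.(rec X. c.d.c.0 + (d.(X + 0) + a.c.X)) :: =c=> q0
  q2 = d.c.0 :: =d=> q4
  q3 = (rec X. c.d.c.0 + (d.(X + 0) + a.c.X)) + 0 :: =a=> q1, =c=> q2, =d=> q3
  q4 = c.0 :: =c=> q5
  q5 = 0 :: ·
Bisimilarity quotient blocks:
  B0 = {p0, p3, p4, q0, q3}
  B1 = {p2, q2}
  B2 = {p5, q4}
  B3 = {p6, q5}
  B4 = {p1, q1}
p0 ∈ B0, q0 ∈ B0 → same block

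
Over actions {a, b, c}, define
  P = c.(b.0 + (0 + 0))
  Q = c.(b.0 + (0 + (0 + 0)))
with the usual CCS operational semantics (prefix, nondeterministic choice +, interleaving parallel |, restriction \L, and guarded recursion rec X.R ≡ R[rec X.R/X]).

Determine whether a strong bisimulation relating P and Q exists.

bisimilar

Reachable graph of P (3 states):
  p0 = c.(b.0 + (0 + 0)) | -c-> p1
  p1 = b.0 + (0 + 0) | -b-> p2
  p2 = 0 | ·
Reachable graph of Q (3 states):
  q0 = c.(b.0 + (0 + (0 + 0))) | -c-> q1
  q1 = b.0 + (0 + (0 + 0)) | -b-> q2
  q2 = 0 | ·
Coarsest stable partition (strong bisimilarity classes):
  B0 = {p0, q0}
  B1 = {p1, q1}
  B2 = {p2, q2}
p0 ∈ B0, q0 ∈ B0 → same block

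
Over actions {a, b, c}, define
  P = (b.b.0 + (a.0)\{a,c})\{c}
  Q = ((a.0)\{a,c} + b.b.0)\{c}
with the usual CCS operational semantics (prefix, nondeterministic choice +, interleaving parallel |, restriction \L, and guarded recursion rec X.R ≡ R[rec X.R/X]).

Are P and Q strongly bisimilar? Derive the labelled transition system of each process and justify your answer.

bisimilar

LTS(P): 3 reachable states
  p0 = (b.b.0 + (a.0)\{a,c})\{c} ⊢ ··b··> p1
  p1 = (b.0)\{c} ⊢ ··b··> p2
  p2 = 0\{c} ⊢ stopped
LTS(Q): 3 reachable states
  q0 = ((a.0)\{a,c} + b.b.0)\{c} ⊢ ··b··> q1
  q1 = (b.0)\{c} ⊢ ··b··> q2
  q2 = 0\{c} ⊢ stopped
Coarsest stable partition (strong bisimilarity classes):
  B0 = {p0, q0}
  B1 = {p1, q1}
  B2 = {p2, q2}
p0 ∈ B0, q0 ∈ B0 → same block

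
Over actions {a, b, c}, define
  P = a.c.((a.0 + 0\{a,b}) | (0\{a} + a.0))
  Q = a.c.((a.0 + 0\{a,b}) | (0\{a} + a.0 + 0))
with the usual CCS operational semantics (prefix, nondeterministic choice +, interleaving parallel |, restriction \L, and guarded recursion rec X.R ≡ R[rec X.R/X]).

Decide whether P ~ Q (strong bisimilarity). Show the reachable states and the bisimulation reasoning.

Reachable graph of P (6 states):
  m0 = a.c.((a.0 + 0\{a,b}) | (0\{a} + a.0)) → -a-> m1
  m1 = c.((a.0 + 0\{a,b}) | (0\{a} + a.0)) → -c-> m2
  m2 = (a.0 + 0\{a,b}) | (0\{a} + a.0) → -a-> m3, -a-> m4
  m3 = (a.0 + 0\{a,b}) | 0 → -a-> m5
  m4 = 0 | (0\{a} + a.0) → -a-> m5
  m5 = 0 | 0 → deadlocked
Reachable graph of Q (6 states):
  n0 = a.c.((a.0 + 0\{a,b}) | (0\{a} + a.0 + 0)) → -a-> n1
  n1 = c.((a.0 + 0\{a,b}) | (0\{a} + a.0 + 0)) → -c-> n2
  n2 = (a.0 + 0\{a,b}) | (0\{a} + a.0 + 0) → -a-> n3, -a-> n4
  n3 = (a.0 + 0\{a,b}) | 0 → -a-> n5
  n4 = 0 | (0\{a} + a.0 + 0) → -a-> n5
  n5 = 0 | 0 → deadlocked
Coarsest stable partition (strong bisimilarity classes):
  B0 = {m0, n0}
  B1 = {m1, n1}
  B2 = {m2, n2}
  B3 = {m3, m4, n3, n4}
  B4 = {m5, n5}
m0 ∈ B0, n0 ∈ B0 → same block

P ~ Q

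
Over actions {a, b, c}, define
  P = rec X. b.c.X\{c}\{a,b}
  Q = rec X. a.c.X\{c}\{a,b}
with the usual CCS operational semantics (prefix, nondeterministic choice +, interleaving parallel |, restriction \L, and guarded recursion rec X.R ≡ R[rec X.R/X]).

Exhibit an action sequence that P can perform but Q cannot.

LTS(P): 3 reachable states
  u0 = rec X. b.c.X\{c}\{a,b} has moves =b=> u1
  u1 = c.(rec X. b.c.X\{c}\{a,b})\{c}\{a,b} has moves =c=> u2
  u2 = (rec X. b.c.X\{c}\{a,b})\{c}\{a,b} has moves ·
LTS(Q): 3 reachable states
  v0 = rec X. a.c.X\{c}\{a,b} has moves =a=> v1
  v1 = c.(rec X. a.c.X\{c}\{a,b})\{c}\{a,b} has moves =c=> v2
  v2 = (rec X. a.c.X\{c}\{a,b})\{c}\{a,b} has moves ·
Run σ = ⟨b⟩ on P: start {u0}
  after b @ step 1: {u1}
  P completes σ.
Run σ = ⟨b⟩ on Q: start {v0}
  after b @ step 1: ∅  — Q cannot continue

b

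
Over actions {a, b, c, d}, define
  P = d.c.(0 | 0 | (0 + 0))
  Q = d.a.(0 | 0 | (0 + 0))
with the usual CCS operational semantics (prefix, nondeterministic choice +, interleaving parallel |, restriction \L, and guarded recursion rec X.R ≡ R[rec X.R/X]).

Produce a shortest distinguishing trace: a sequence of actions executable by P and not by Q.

dc

LTS(P): 3 reachable states
  m0 = d.c.(0 | 0 | (0 + 0)) :: -d-> m1
  m1 = c.(0 | 0 | (0 + 0)) :: -c-> m2
  m2 = 0 | 0 | (0 + 0) :: ∅
LTS(Q): 3 reachable states
  n0 = d.a.(0 | 0 | (0 + 0)) :: -d-> n1
  n1 = a.(0 | 0 | (0 + 0)) :: -a-> n2
  n2 = 0 | 0 | (0 + 0) :: ∅
Run σ = ⟨dc⟩ on P: start {m0}
  [1] d ⇒ {m1}
  [2] c ⇒ {m2}
  — P admits the full trace.
Run σ = ⟨dc⟩ on Q: start {n0}
  [1] d ⇒ {n1}
  [2] c ⇒ ∅  — Q cannot continue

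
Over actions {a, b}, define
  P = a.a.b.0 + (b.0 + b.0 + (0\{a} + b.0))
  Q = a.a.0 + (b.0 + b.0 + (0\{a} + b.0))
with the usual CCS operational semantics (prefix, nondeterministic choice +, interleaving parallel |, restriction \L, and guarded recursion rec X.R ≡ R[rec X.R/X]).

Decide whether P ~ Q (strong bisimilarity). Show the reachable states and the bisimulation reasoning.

not bisimilar

Reachable graph of P (4 states):
  p0 = a.a.b.0 + (b.0 + b.0 + (0\{a} + b.0)) has moves -a-> p1, -b-> p2
  p1 = a.b.0 has moves -a-> p3
  p2 = 0 has moves stopped
  p3 = b.0 has moves -b-> p2
Reachable graph of Q (3 states):
  q0 = a.a.0 + (b.0 + b.0 + (0\{a} + b.0)) has moves -a-> q1, -b-> q2
  q1 = a.0 has moves -a-> q2
  q2 = 0 has moves stopped
Bisimilarity quotient blocks:
  B0 = {p0}
  B1 = {p1}
  B2 = {p3}
  B3 = {p2, q2}
  B4 = {q0}
  B5 = {q1}
p0 ∈ B0, q0 ∈ B4 → different blocks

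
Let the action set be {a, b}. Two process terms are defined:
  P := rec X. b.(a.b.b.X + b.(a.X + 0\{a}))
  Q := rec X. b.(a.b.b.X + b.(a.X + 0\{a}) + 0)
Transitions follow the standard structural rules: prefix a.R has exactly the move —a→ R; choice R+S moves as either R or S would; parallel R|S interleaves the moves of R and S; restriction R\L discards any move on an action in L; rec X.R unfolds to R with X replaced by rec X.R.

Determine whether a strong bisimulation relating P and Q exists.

P ~ Q

Reachable graph of P (5 states):
  u0 = rec X. b.(a.b.b.X + b.(a.X + 0\{a})) | ··b··> u1
  u1 = a.b.b.(rec X. b.(a.b.b.X + b.(a.X + 0\{a}))) + b.(a.(rec X. b.(a.b.b.X + b.(a.X + 0\{a}))) + 0\{a}) | ··a··> u2, ··b··> u3
  u2 = b.b.(rec X. b.(a.b.b.X + b.(a.X + 0\{a}))) | ··b··> u4
  u3 = a.(rec X. b.(a.b.b.X + b.(a.X + 0\{a}))) + 0\{a} | ··a··> u0
  u4 = b.(rec X. b.(a.b.b.X + b.(a.X + 0\{a}))) | ··b··> u0
Reachable graph of Q (5 states):
  v0 = rec X. b.(a.b.b.X + b.(a.X + 0\{a}) + 0) | ··b··> v1
  v1 = a.b.b.(rec X. b.(a.b.b.X + b.(a.X + 0\{a}) + 0)) + b.(a.(rec X. b.(a.b.b.X + b.(a.X + 0\{a}) + 0)) + 0\{a}) + 0 | ··a··> v2, ··b··> v3
  v2 = b.b.(rec X. b.(a.b.b.X + b.(a.X + 0\{a}) + 0)) | ··b··> v4
  v3 = a.(rec X. b.(a.b.b.X + b.(a.X + 0\{a}) + 0)) + 0\{a} | ··a··> v0
  v4 = b.(rec X. b.(a.b.b.X + b.(a.X + 0\{a}) + 0)) | ··b··> v0
Coarsest stable partition (strong bisimilarity classes):
  B0 = {u0, v0}
  B1 = {u1, v1}
  B2 = {u3, v3}
  B3 = {u2, v2}
  B4 = {u4, v4}
u0 ∈ B0, v0 ∈ B0 → same block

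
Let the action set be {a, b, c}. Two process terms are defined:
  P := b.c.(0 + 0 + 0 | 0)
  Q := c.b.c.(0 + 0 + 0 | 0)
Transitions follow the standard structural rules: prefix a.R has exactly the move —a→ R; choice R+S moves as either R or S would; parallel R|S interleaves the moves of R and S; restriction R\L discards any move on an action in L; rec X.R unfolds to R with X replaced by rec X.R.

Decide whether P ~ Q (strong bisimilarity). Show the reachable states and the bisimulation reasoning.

not bisimilar

LTS(P): 3 reachable states
  u0 = b.c.(0 + 0 + 0 | 0) → -b-> u1
  u1 = c.(0 + 0 + 0 | 0) → -c-> u2
  u2 = 0 + 0 + 0 | 0 → stopped
LTS(Q): 4 reachable states
  v0 = c.b.c.(0 + 0 + 0 | 0) → -c-> v1
  v1 = b.c.(0 + 0 + 0 | 0) → -b-> v2
  v2 = c.(0 + 0 + 0 | 0) → -c-> v3
  v3 = 0 + 0 + 0 | 0 → stopped
Bisimilarity quotient blocks:
  B0 = {u0, v1}
  B1 = {u1, v2}
  B2 = {u2, v3}
  B3 = {v0}
u0 ∈ B0, v0 ∈ B3 → different blocks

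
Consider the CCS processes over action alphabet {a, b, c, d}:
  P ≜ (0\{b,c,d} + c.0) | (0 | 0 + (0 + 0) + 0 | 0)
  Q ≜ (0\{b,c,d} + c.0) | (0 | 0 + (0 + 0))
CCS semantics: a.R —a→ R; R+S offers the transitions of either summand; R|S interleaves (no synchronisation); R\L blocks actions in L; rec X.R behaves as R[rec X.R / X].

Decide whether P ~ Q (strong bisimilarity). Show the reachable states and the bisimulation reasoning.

YES

P's transition system — 2 states:
  u0 = (0\{b,c,d} + c.0) | (0 | 0 + (0 + 0) + 0 | 0) :: --c--▸ u1
  u1 = 0 | (0 | 0 + (0 + 0) + 0 | 0) :: ∅
Q's transition system — 2 states:
  v0 = (0\{b,c,d} + c.0) | (0 | 0 + (0 + 0)) :: --c--▸ v1
  v1 = 0 | (0 | 0 + (0 + 0)) :: ∅
Bisimilarity quotient blocks:
  B0 = {u0, v0}
  B1 = {u1, v1}
u0 ∈ B0, v0 ∈ B0 → same block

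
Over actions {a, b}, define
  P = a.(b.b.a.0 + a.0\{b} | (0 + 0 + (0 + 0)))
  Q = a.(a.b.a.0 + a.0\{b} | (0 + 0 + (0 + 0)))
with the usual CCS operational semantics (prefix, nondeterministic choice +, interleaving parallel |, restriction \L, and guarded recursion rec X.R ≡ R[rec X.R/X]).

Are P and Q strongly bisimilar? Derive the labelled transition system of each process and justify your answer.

not bisimilar

LTS(P): 6 reachable states
  u0 = a.(b.b.a.0 + a.0\{b} | (0 + 0 + (0 + 0))) | =a=> u1
  u1 = b.b.a.0 + a.0\{b} | (0 + 0 + (0 + 0)) | =a=> u2, =b=> u3
  u2 = 0\{b} | (0 + 0 + (0 + 0)) | (no moves)
  u3 = b.a.0 | =b=> u4
  u4 = a.0 | =a=> u5
  u5 = 0 | (no moves)
LTS(Q): 6 reachable states
  v0 = a.(a.b.a.0 + a.0\{b} | (0 + 0 + (0 + 0))) | =a=> v1
  v1 = a.b.a.0 + a.0\{b} | (0 + 0 + (0 + 0)) | =a=> v2, =a=> v3
  v2 = 0\{b} | (0 + 0 + (0 + 0)) | (no moves)
  v3 = b.a.0 | =b=> v4
  v4 = a.0 | =a=> v5
  v5 = 0 | (no moves)
Partition-refinement fixed point:
  B0 = {u0}
  B1 = {u1}
  B2 = {u2, u5, v2, v5}
  B3 = {u3, v3}
  B4 = {u4, v4}
  B5 = {v0}
  B6 = {v1}
u0 ∈ B0, v0 ∈ B5 → different blocks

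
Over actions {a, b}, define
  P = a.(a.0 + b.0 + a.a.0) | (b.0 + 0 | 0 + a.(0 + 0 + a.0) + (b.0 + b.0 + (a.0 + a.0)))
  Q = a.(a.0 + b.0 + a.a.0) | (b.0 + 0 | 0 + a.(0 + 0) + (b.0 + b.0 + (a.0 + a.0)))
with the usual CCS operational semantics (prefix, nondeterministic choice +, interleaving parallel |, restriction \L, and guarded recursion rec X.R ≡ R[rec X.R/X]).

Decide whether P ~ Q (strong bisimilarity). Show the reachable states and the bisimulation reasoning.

LTS(P): 12 reachable states
  s0 = a.(a.0 + b.0 + a.a.0) | (b.0 + 0 | 0 + a.(0 + 0 + a.0) + (b.0 + b.0 + (a.0 + a.0))) :: ··a··> s1, ··a··> s2, ··a··> s3, ··b··> s3
  s1 = (a.0 + b.0 + a.a.0) | (b.0 + 0 | 0 + a.(0 + 0 + a.0) + (b.0 + b.0 + (a.0 + a.0))) :: ··a··> s4, ··a··> s5, ··a··> s6, ··a··> s7, ··b··> s5, ··b··> s6
  s2 = a.(a.0 + b.0 + a.a.0) | (0 + 0 + a.0) :: ··a··> s3, ··a··> s4
  s3 = a.(a.0 + b.0 + a.a.0) | 0 :: ··a··> s5
  s4 = (a.0 + b.0 + a.a.0) | (0 + 0 + a.0) :: ··a··> s5, ··a··> s8, ··a··> s9, ··b··> s8
  s5 = (a.0 + b.0 + a.a.0) | 0 :: ··a··> s10, ··a··> s11, ··b··> s10
  s6 = 0 | (b.0 + 0 | 0 + a.(0 + 0 + a.0) + (b.0 + b.0 + (a.0 + a.0))) :: ··a··> s10, ··a··> s8, ··b··> s10
  s7 = a.0 | (b.0 + 0 | 0 + a.(0 + 0 + a.0) + (b.0 + b.0 + (a.0 + a.0))) :: ··a··> s11, ··a··> s6, ··a··> s9, ··b··> s11
  s8 = 0 | (0 + 0 + a.0) :: ··a··> s10
  s9 = a.0 | (0 + 0 + a.0) :: ··a··> s11, ··a··> s8
  s10 = 0 | 0 :: ∅
  s11 = a.0 | 0 :: ··a··> s10
LTS(Q): 12 reachable states
  t0 = a.(a.0 + b.0 + a.a.0) | (b.0 + 0 | 0 + a.(0 + 0) + (b.0 + b.0 + (a.0 + a.0))) :: ··a··> t1, ··a··> t2, ··a··> t3, ··b··> t3
  t1 = (a.0 + b.0 + a.a.0) | (b.0 + 0 | 0 + a.(0 + 0) + (b.0 + b.0 + (a.0 + a.0))) :: ··a··> t4, ··a··> t5, ··a··> t6, ··a··> t7, ··b··> t5, ··b··> t6
  t2 = a.(a.0 + b.0 + a.a.0) | (0 + 0) :: ··a··> t4
  t3 = a.(a.0 + b.0 + a.a.0) | 0 :: ··a··> t5
  t4 = (a.0 + b.0 + a.a.0) | (0 + 0) :: ··a··> t8, ··a··> t9, ··b··> t8
  t5 = (a.0 + b.0 + a.a.0) | 0 :: ··a··> t10, ··a··> t11, ··b··> t10
  t6 = 0 | (b.0 + 0 | 0 + a.(0 + 0) + (b.0 + b.0 + (a.0 + a.0))) :: ··a··> t10, ··a··> t8, ··b··> t10
  t7 = a.0 | (b.0 + 0 | 0 + a.(0 + 0) + (b.0 + b.0 + (a.0 + a.0))) :: ··a··> t11, ··a··> t6, ··a··> t9, ··b··> t11
  t8 = 0 | (0 + 0) :: ∅
  t9 = a.0 | (0 + 0) :: ··a··> t8
  t10 = 0 | 0 :: ∅
  t11 = a.0 | 0 :: ··a··> t10
Coarsest stable partition (strong bisimilarity classes):
  B0 = {s0}
  B1 = {s2}
  B2 = {s3, t2, t3}
  B3 = {s5, s6, t4, t5}
  B4 = {s10, t10, t8}
  B5 = {s11, s8, t11, t9}
  B6 = {s4, s7}
  B7 = {s9}
  B8 = {s1}
  B9 = {t0}
  B10 = {t1}
  B11 = {t7}
  B12 = {t6}
s0 ∈ B0, t0 ∈ B9 → different blocks

P ≁ Q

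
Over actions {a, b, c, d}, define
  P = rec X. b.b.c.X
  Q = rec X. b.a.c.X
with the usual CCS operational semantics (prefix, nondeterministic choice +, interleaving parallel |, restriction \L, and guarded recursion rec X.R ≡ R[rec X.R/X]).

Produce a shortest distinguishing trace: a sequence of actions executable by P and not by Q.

bb

LTS(P): 3 reachable states
  s0 = rec X. b.b.c.X → —b→ s1
  s1 = b.c.(rec X. b.b.c.X) → —b→ s2
  s2 = c.(rec X. b.b.c.X) → —c→ s0
LTS(Q): 3 reachable states
  t0 = rec X. b.a.c.X → —b→ t1
  t1 = a.c.(rec X. b.a.c.X) → —a→ t2
  t2 = c.(rec X. b.a.c.X) → —c→ t0
Run σ = ⟨bb⟩ on P: start {s0}
  [1] b ⇒ {s1}
  [2] b ⇒ {s2}
  ✓ P
Run σ = ⟨bb⟩ on Q: start {t0}
  [1] b ⇒ {t1}
  [2] b ⇒ ∅  — Q cannot continue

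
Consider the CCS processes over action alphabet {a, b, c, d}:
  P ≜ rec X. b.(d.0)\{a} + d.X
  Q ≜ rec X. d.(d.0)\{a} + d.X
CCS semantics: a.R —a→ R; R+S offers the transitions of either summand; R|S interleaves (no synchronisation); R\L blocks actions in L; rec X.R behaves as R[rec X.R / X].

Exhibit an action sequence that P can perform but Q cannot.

LTS(P): 3 reachable states
  p0 = rec X. b.(d.0)\{a} + d.X has moves —b→ p1, —d→ p0
  p1 = (d.0)\{a} has moves —d→ p2
  p2 = 0\{a} has moves ·
LTS(Q): 3 reachable states
  q0 = rec X. d.(d.0)\{a} + d.X has moves —d→ q0, —d→ q1
  q1 = (d.0)\{a} has moves —d→ q2
  q2 = 0\{a} has moves ·
Run σ = ⟨b⟩ on P: start {p0}
  after b @ step 1: {p1}
  — P admits the full trace.
Run σ = ⟨b⟩ on Q: start {q0}
  after b @ step 1: ∅  — Q cannot continue

b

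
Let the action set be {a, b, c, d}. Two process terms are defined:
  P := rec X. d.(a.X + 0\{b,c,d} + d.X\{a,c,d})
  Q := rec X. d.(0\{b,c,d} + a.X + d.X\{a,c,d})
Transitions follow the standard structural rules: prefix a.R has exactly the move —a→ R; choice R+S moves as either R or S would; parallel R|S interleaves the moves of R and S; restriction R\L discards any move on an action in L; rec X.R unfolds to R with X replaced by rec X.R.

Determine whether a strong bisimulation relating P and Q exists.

YES

P's transition system — 3 states:
  m0 = rec X. d.(a.X + 0\{b,c,d} + d.X\{a,c,d}) | =d=> m1
  m1 = a.(rec X. d.(a.X + 0\{b,c,d} + d.X\{a,c,d})) + 0\{b,c,d} + d.(rec X. d.(a.X + 0\{b,c,d} + d.X\{a,c,d}))\{a,c,d} | =a=> m0, =d=> m2
  m2 = (rec X. d.(a.X + 0\{b,c,d} + d.X\{a,c,d}))\{a,c,d} | deadlocked
Q's transition system — 3 states:
  n0 = rec X. d.(0\{b,c,d} + a.X + d.X\{a,c,d}) | =d=> n1
  n1 = 0\{b,c,d} + a.(rec X. d.(0\{b,c,d} + a.X + d.X\{a,c,d})) + d.(rec X. d.(0\{b,c,d} + a.X + d.X\{a,c,d}))\{a,c,d} | =a=> n0, =d=> n2
  n2 = (rec X. d.(0\{b,c,d} + a.X + d.X\{a,c,d}))\{a,c,d} | deadlocked
Bisimilarity quotient blocks:
  B0 = {m0, n0}
  B1 = {m1, n1}
  B2 = {m2, n2}
m0 ∈ B0, n0 ∈ B0 → same block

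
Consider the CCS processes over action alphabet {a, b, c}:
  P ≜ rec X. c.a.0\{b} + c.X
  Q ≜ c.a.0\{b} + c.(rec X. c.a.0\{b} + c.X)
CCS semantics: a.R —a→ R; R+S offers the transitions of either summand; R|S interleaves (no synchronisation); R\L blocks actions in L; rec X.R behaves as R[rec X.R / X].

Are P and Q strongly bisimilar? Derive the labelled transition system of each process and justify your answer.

P's transition system — 3 states:
  s0 = rec X. c.a.0\{b} + c.X ⊢ =c=> s0, =c=> s1
  s1 = a.0\{b} ⊢ =a=> s2
  s2 = 0\{b} ⊢ ·
Q's transition system — 4 states:
  t0 = c.a.0\{b} + c.(rec X. c.a.0\{b} + c.X) ⊢ =c=> t1, =c=> t2
  t1 = a.0\{b} ⊢ =a=> t3
  t2 = rec X. c.a.0\{b} + c.X ⊢ =c=> t1, =c=> t2
  t3 = 0\{b} ⊢ ·
Coarsest stable partition (strong bisimilarity classes):
  B0 = {s0, t0, t2}
  B1 = {s1, t1}
  B2 = {s2, t3}
s0 ∈ B0, t0 ∈ B0 → same block

bisimilar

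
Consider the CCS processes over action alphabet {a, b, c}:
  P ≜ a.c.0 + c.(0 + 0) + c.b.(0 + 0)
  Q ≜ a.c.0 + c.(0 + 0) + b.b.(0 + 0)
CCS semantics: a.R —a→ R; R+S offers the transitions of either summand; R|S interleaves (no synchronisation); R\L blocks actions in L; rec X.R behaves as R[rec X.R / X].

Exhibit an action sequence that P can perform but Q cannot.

cb

Reachable graph of P (5 states):
  p0 = a.c.0 + c.(0 + 0) + c.b.(0 + 0) → ··a··> p1, ··c··> p2, ··c··> p3
  p1 = c.0 → ··c··> p4
  p2 = 0 + 0 → ∅
  p3 = b.(0 + 0) → ··b··> p2
  p4 = 0 → ∅
Reachable graph of Q (5 states):
  q0 = a.c.0 + c.(0 + 0) + b.b.(0 + 0) → ··a··> q1, ··b··> q2, ··c··> q3
  q1 = c.0 → ··c··> q4
  q2 = b.(0 + 0) → ··b··> q3
  q3 = 0 + 0 → ∅
  q4 = 0 → ∅
Run σ = ⟨cb⟩ on P: start {p0}
  [1] c ⇒ {p2, p3}
  [2] b ⇒ {p2}
  ✓ P
Run σ = ⟨cb⟩ on Q: start {q0}
  [1] c ⇒ {q3}
  [2] b ⇒ no successor for Q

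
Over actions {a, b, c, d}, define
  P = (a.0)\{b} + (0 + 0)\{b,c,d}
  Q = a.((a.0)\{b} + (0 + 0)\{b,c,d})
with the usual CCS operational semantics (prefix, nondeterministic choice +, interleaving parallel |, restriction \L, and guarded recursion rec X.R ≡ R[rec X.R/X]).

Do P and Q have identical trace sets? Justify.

trace-distinct — witness ⟨aa⟩

Reachable graph of P (2 states):
  s0 = (a.0)\{b} + (0 + 0)\{b,c,d} | =a=> s1
  s1 = 0\{b} | deadlocked
Reachable graph of Q (3 states):
  t0 = a.((a.0)\{b} + (0 + 0)\{b,c,d}) | =a=> t1
  t1 = (a.0)\{b} + (0 + 0)\{b,c,d} | =a=> t2
  t2 = 0\{b} | deadlocked
Run σ = ⟨aa⟩ on Q: start {t0}
  after a @ step 1: {t1}
  after a @ step 2: {t2}
  ✓ Q
Run σ = ⟨aa⟩ on P: start {s0}
  after a @ step 1: {s1}
  after a @ step 2: ∅ (P stuck)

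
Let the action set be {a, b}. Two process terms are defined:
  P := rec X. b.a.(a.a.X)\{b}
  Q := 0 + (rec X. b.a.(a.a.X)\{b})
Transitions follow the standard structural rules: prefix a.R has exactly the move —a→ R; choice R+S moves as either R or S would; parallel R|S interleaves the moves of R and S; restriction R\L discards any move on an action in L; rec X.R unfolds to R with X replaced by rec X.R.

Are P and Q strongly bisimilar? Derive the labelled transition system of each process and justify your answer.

LTS(P): 5 reachable states
  u0 = rec X. b.a.(a.a.X)\{b} → =b=> u1
  u1 = a.(a.a.(rec X. b.a.(a.a.X)\{b}))\{b} → =a=> u2
  u2 = (a.a.(rec X. b.a.(a.a.X)\{b}))\{b} → =a=> u3
  u3 = (a.(rec X. b.a.(a.a.X)\{b}))\{b} → =a=> u4
  u4 = (rec X. b.a.(a.a.X)\{b})\{b} → stopped
LTS(Q): 5 reachable states
  v0 = 0 + (rec X. b.a.(a.a.X)\{b}) → =b=> v1
  v1 = a.(a.a.(rec X. b.a.(a.a.X)\{b}))\{b} → =a=> v2
  v2 = (a.a.(rec X. b.a.(a.a.X)\{b}))\{b} → =a=> v3
  v3 = (a.(rec X. b.a.(a.a.X)\{b}))\{b} → =a=> v4
  v4 = (rec X. b.a.(a.a.X)\{b})\{b} → stopped
Bisimilarity quotient blocks:
  B0 = {u0, v0}
  B1 = {u1, v1}
  B2 = {u2, v2}
  B3 = {u3, v3}
  B4 = {u4, v4}
u0 ∈ B0, v0 ∈ B0 → same block

P ~ Q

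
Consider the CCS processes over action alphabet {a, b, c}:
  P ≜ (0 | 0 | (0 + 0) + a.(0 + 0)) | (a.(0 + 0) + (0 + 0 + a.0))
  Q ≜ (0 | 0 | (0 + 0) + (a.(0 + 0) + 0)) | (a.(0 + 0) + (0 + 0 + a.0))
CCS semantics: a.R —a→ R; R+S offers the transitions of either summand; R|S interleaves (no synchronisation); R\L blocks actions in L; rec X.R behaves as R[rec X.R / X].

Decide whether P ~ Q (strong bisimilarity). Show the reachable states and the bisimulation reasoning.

LTS(P): 6 reachable states
  u0 = (0 | 0 | (0 + 0) + a.(0 + 0)) | (a.(0 + 0) + (0 + 0 + a.0)) ⊢ ··a··> u1, ··a··> u2, ··a··> u3
  u1 = (0 + 0) | (a.(0 + 0) + (0 + 0 + a.0)) ⊢ ··a··> u4, ··a··> u5
  u2 = (0 | 0 | (0 + 0) + a.(0 + 0)) | (0 + 0) ⊢ ··a··> u4
  u3 = (0 | 0 | (0 + 0) + a.(0 + 0)) | 0 ⊢ ··a··> u5
  u4 = (0 + 0) | (0 + 0) ⊢ ∅
  u5 = (0 + 0) | 0 ⊢ ∅
LTS(Q): 6 reachable states
  v0 = (0 | 0 | (0 + 0) + (a.(0 + 0) + 0)) | (a.(0 + 0) + (0 + 0 + a.0)) ⊢ ··a··> v1, ··a··> v2, ··a··> v3
  v1 = (0 + 0) | (a.(0 + 0) + (0 + 0 + a.0)) ⊢ ··a··> v4, ··a··> v5
  v2 = (0 | 0 | (0 + 0) + (a.(0 + 0) + 0)) | (0 + 0) ⊢ ··a··> v4
  v3 = (0 | 0 | (0 + 0) + (a.(0 + 0) + 0)) | 0 ⊢ ··a··> v5
  v4 = (0 + 0) | (0 + 0) ⊢ ∅
  v5 = (0 + 0) | 0 ⊢ ∅
Bisimilarity quotient blocks:
  B0 = {u0, v0}
  B1 = {u1, u2, u3, v1, v2, v3}
  B2 = {u4, u5, v4, v5}
u0 ∈ B0, v0 ∈ B0 → same block

YES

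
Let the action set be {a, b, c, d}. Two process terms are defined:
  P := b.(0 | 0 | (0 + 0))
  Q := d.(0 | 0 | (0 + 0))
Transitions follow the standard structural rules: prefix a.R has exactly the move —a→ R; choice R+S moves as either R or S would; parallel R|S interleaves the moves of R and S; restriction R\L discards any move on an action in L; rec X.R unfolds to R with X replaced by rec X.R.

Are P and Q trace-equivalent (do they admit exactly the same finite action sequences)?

LTS(P): 2 reachable states
  s0 = b.(0 | 0 | (0 + 0)) | ··b··> s1
  s1 = 0 | 0 | (0 + 0) | ∅
LTS(Q): 2 reachable states
  t0 = d.(0 | 0 | (0 + 0)) | ··d··> t1
  t1 = 0 | 0 | (0 + 0) | ∅
Executing b from P (initial set {s0}):
  after b @ step 1: {s1}
  P completes σ.
Executing b from Q (initial set {t0}):
  after b @ step 1: no successor for Q

traces(P) ≠ traces(Q) — witness ⟨b⟩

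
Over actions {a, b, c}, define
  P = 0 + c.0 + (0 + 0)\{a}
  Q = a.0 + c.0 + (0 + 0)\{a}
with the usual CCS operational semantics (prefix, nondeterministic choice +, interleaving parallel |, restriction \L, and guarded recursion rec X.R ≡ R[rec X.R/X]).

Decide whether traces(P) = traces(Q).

trace-distinct — witness ⟨a⟩

Reachable graph of P (2 states):
  s0 = 0 + c.0 + (0 + 0)\{a} | --c--▸ s1
  s1 = 0 | ∅
Reachable graph of Q (2 states):
  t0 = a.0 + c.0 + (0 + 0)\{a} | --a--▸ t1, --c--▸ t1
  t1 = 0 | ∅
Run σ = ⟨a⟩ on Q: start {t0}
  [1] a ⇒ {t1}
  — Q admits the full trace.
Run σ = ⟨a⟩ on P: start {s0}
  [1] a ⇒ no successor for P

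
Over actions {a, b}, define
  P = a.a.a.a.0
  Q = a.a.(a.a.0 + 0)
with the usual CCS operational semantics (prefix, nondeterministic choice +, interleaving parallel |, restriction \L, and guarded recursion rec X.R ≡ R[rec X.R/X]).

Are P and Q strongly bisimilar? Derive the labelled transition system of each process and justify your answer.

Reachable graph of P (5 states):
  m0 = a.a.a.a.0 | -a-> m1
  m1 = a.a.a.0 | -a-> m2
  m2 = a.a.0 | -a-> m3
  m3 = a.0 | -a-> m4
  m4 = 0 | stopped
Reachable graph of Q (5 states):
  n0 = a.a.(a.a.0 + 0) | -a-> n1
  n1 = a.(a.a.0 + 0) | -a-> n2
  n2 = a.a.0 + 0 | -a-> n3
  n3 = a.0 | -a-> n4
  n4 = 0 | stopped
Bisimilarity quotient blocks:
  B0 = {m0, n0}
  B1 = {m1, n1}
  B2 = {m2, n2}
  B3 = {m3, n3}
  B4 = {m4, n4}
m0 ∈ B0, n0 ∈ B0 → same block

bisimilar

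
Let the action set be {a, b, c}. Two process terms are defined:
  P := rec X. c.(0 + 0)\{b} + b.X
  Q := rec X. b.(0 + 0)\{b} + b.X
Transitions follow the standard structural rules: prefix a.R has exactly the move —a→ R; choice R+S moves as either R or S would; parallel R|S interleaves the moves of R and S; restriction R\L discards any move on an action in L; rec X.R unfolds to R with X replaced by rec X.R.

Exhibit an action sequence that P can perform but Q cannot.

P's transition system — 2 states:
  u0 = rec X. c.(0 + 0)\{b} + b.X ⊢ --b--▸ u0, --c--▸ u1
  u1 = (0 + 0)\{b} ⊢ ·
Q's transition system — 2 states:
  v0 = rec X. b.(0 + 0)\{b} + b.X ⊢ --b--▸ v0, --b--▸ v1
  v1 = (0 + 0)\{b} ⊢ ·
Trace ⟨c⟩ through P, begin at {u0}:
  step 1 (c): {u1}
  P completes σ.
Trace ⟨c⟩ through Q, begin at {v0}:
  step 1 (c): no successor for Q

c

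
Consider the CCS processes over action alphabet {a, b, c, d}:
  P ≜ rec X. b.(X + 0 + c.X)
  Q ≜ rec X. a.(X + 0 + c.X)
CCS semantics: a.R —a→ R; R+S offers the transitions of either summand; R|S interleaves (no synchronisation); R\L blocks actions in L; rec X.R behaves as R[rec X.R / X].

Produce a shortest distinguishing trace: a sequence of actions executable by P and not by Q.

Reachable graph of P (2 states):
  m0 = rec X. b.(X + 0 + c.X) ⊢ -b-> m1
  m1 = (rec X. b.(X + 0 + c.X)) + 0 + c.(rec X. b.(X + 0 + c.X)) ⊢ -b-> m1, -c-> m0
Reachable graph of Q (2 states):
  n0 = rec X. a.(X + 0 + c.X) ⊢ -a-> n1
  n1 = (rec X. a.(X + 0 + c.X)) + 0 + c.(rec X. a.(X + 0 + c.X)) ⊢ -a-> n1, -c-> n0
Trace ⟨b⟩ through P, begin at {m0}:
  after b @ step 1: {m1}
  — P admits the full trace.
Trace ⟨b⟩ through Q, begin at {n0}:
  after b @ step 1: ∅  — Q cannot continue

b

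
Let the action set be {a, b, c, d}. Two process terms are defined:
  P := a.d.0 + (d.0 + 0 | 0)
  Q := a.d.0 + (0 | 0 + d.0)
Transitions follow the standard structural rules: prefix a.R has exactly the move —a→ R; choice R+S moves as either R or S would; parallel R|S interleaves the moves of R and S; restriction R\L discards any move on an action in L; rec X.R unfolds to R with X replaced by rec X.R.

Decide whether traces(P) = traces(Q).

YES

LTS(P): 3 reachable states
  p0 = a.d.0 + (d.0 + 0 | 0) ⊢ =a=> p1, =d=> p2
  p1 = d.0 ⊢ =d=> p2
  p2 = 0 ⊢ stopped
LTS(Q): 3 reachable states
  q0 = a.d.0 + (0 | 0 + d.0) ⊢ =a=> q1, =d=> q2
  q1 = d.0 ⊢ =d=> q2
  q2 = 0 ⊢ stopped
Partition-refinement fixed point:
  B0 = {p0, q0}
  B1 = {p2, q2}
  B2 = {p1, q1}
p0 ∈ B0, q0 ∈ B0 → same block
Bisimilar ⇒ trace-equivalent.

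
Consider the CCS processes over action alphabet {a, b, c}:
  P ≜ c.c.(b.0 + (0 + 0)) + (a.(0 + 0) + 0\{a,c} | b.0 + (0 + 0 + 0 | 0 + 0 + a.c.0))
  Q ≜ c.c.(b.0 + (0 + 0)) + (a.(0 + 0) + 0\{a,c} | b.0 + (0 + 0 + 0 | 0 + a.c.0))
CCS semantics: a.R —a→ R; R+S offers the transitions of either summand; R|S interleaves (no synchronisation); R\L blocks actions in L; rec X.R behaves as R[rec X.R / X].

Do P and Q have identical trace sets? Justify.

traces(P) = traces(Q)

Reachable graph of P (7 states):
  s0 = c.c.(b.0 + (0 + 0)) + (a.(0 + 0) + 0\{a,c} | b.0 + (0 + 0 + 0 | 0 + 0 + a.c.0)) → —a→ s1, —a→ s2, —b→ s3, —c→ s4
  s1 = 0 + 0 → (no moves)
  s2 = c.0 → —c→ s5
  s3 = 0\{a,c} | 0 → (no moves)
  s4 = c.(b.0 + (0 + 0)) → —c→ s6
  s5 = 0 → (no moves)
  s6 = b.0 + (0 + 0) → —b→ s5
Reachable graph of Q (7 states):
  t0 = c.c.(b.0 + (0 + 0)) + (a.(0 + 0) + 0\{a,c} | b.0 + (0 + 0 + 0 | 0 + a.c.0)) → —a→ t1, —a→ t2, —b→ t3, —c→ t4
  t1 = 0 + 0 → (no moves)
  t2 = c.0 → —c→ t5
  t3 = 0\{a,c} | 0 → (no moves)
  t4 = c.(b.0 + (0 + 0)) → —c→ t6
  t5 = 0 → (no moves)
  t6 = b.0 + (0 + 0) → —b→ t5
Coarsest stable partition (strong bisimilarity classes):
  B0 = {s0, t0}
  B1 = {s1, s3, s5, t1, t3, t5}
  B2 = {s4, t4}
  B3 = {s6, t6}
  B4 = {s2, t2}
s0 ∈ B0, t0 ∈ B0 → same block
Bisimilar ⇒ trace-equivalent.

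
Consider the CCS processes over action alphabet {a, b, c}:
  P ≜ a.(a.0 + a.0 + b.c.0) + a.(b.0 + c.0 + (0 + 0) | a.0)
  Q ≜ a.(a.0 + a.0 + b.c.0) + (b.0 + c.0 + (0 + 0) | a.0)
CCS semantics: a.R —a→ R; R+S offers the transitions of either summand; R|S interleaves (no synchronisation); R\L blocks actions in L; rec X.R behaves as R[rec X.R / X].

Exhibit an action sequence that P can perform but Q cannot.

ac

P's transition system — 6 states:
  m0 = a.(a.0 + a.0 + b.c.0) + a.(b.0 + c.0 + (0 + 0) | a.0) has moves -a-> m1, -a-> m2
  m1 = a.0 + a.0 + b.c.0 has moves -a-> m3, -b-> m4
  m2 = b.0 + c.0 + (0 + 0) | a.0 has moves -a-> m5, -b-> m3, -c-> m3
  m3 = 0 has moves deadlocked
  m4 = c.0 has moves -c-> m3
  m5 = (0 + 0) | 0 has moves deadlocked
Q's transition system — 5 states:
  n0 = a.(a.0 + a.0 + b.c.0) + (b.0 + c.0 + (0 + 0) | a.0) has moves -a-> n1, -a-> n2, -b-> n3, -c-> n3
  n1 = (0 + 0) | 0 has moves deadlocked
  n2 = a.0 + a.0 + b.c.0 has moves -a-> n3, -b-> n4
  n3 = 0 has moves deadlocked
  n4 = c.0 has moves -c-> n3
Executing ac from P (initial set {m0}):
  after a @ step 1: {m1, m2}
  after c @ step 2: {m3}
  — P admits the full trace.
Executing ac from Q (initial set {n0}):
  after a @ step 1: {n1, n2}
  after c @ step 2: no successor for Q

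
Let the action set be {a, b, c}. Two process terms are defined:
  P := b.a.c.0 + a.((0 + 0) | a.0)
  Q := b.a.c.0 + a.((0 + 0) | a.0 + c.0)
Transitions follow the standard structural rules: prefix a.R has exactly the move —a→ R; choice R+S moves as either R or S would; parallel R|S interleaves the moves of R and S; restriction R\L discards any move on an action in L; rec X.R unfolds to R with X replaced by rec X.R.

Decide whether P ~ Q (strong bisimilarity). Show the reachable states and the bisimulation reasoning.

not bisimilar

LTS(P): 6 reachable states
  u0 = b.a.c.0 + a.((0 + 0) | a.0) → ··a··> u1, ··b··> u2
  u1 = (0 + 0) | a.0 → ··a··> u3
  u2 = a.c.0 → ··a··> u4
  u3 = (0 + 0) | 0 → ∅
  u4 = c.0 → ··c··> u5
  u5 = 0 → ∅
LTS(Q): 6 reachable states
  v0 = b.a.c.0 + a.((0 + 0) | a.0 + c.0) → ··a··> v1, ··b··> v2
  v1 = (0 + 0) | a.0 + c.0 → ··a··> v3, ··c··> v4
  v2 = a.c.0 → ··a··> v5
  v3 = (0 + 0) | 0 → ∅
  v4 = 0 → ∅
  v5 = c.0 → ··c··> v4
Coarsest stable partition (strong bisimilarity classes):
  B0 = {u0}
  B1 = {u2, v2}
  B2 = {u4, v5}
  B3 = {u3, u5, v3, v4}
  B4 = {u1}
  B5 = {v0}
  B6 = {v1}
u0 ∈ B0, v0 ∈ B5 → different blocks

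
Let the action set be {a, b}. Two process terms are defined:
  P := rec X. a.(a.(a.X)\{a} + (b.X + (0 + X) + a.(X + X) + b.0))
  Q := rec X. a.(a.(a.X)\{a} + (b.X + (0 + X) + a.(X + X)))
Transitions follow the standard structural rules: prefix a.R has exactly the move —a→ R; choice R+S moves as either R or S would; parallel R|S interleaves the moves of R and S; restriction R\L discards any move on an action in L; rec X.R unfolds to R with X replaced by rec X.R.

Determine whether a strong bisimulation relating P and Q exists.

P ≁ Q

LTS(P): 5 reachable states
  u0 = rec X. a.(a.(a.X)\{a} + (b.X + (0 + X) + a.(X + X) + b.0)) ⊢ --a--▸ u1
  u1 = a.(a.(rec X. a.(a.(a.X)\{a} + (b.X + (0 + X) + a.(X + X) + b.0))))\{a} + (b.(rec X. a.(a.(a.X)\{a} + (b.X + (0 + X) + a.(X + X) + b.0))) + (0 + (rec X. a.(a.(a.X)\{a} + (b.X + (0 + X) + a.(X + X) + b.0)))) + a.((rec X. a.(a.(a.X)\{a} + (b.X + (0 + X) + a.(X + X) + b.0))) + (rec X. a.(a.(a.X)\{a} + (b.X + (0 + X) + a.(X + X) + b.0)))) + b.0) ⊢ --a--▸ u1, --a--▸ u2, --a--▸ u3, --b--▸ u0, --b--▸ u4
  u2 = (a.(rec X. a.(a.(a.X)\{a} + (b.X + (0 + X) + a.(X + X) + b.0))))\{a} ⊢ ∅
  u3 = (rec X. a.(a.(a.X)\{a} + (b.X + (0 + X) + a.(X + X) + b.0))) + (rec X. a.(a.(a.X)\{a} + (b.X + (0 + X) + a.(X + X) + b.0))) ⊢ --a--▸ u1
  u4 = 0 ⊢ ∅
LTS(Q): 4 reachable states
  v0 = rec X. a.(a.(a.X)\{a} + (b.X + (0 + X) + a.(X + X))) ⊢ --a--▸ v1
  v1 = a.(a.(rec X. a.(a.(a.X)\{a} + (b.X + (0 + X) + a.(X + X)))))\{a} + (b.(rec X. a.(a.(a.X)\{a} + (b.X + (0 + X) + a.(X + X)))) + (0 + (rec X. a.(a.(a.X)\{a} + (b.X + (0 + X) + a.(X + X))))) + a.((rec X. a.(a.(a.X)\{a} + (b.X + (0 + X) + a.(X + X)))) + (rec X. a.(a.(a.X)\{a} + (b.X + (0 + X) + a.(X + X)))))) ⊢ --a--▸ v1, --a--▸ v2, --a--▸ v3, --b--▸ v0
  v2 = (a.(rec X. a.(a.(a.X)\{a} + (b.X + (0 + X) + a.(X + X)))))\{a} ⊢ ∅
  v3 = (rec X. a.(a.(a.X)\{a} + (b.X + (0 + X) + a.(X + X)))) + (rec X. a.(a.(a.X)\{a} + (b.X + (0 + X) + a.(X + X)))) ⊢ --a--▸ v1
Partition-refinement fixed point:
  B0 = {u0, u3}
  B1 = {u1}
  B2 = {u2, u4, v2}
  B3 = {v0, v3}
  B4 = {v1}
u0 ∈ B0, v0 ∈ B3 → different blocks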